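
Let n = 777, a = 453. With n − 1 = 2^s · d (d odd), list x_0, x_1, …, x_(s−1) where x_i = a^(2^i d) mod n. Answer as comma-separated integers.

201, 774, 9

n − 1 = 776 = 2^3 · 97, so s = 3 and d = 97.
x_0 = 453^97 mod 777 = 201.
x_1 = 201^2 mod 777 = 774.
x_2 = 774^2 mod 777 = 9.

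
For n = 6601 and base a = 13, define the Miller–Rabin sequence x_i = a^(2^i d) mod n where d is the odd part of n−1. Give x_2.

4509

n − 1 = 6600 = 2^3 · 825, so s = 3 and d = 825.
x_0 = 13^825 mod 6601 = 3037.
x_1 = 3037^2 mod 6601 = 1772.
x_2 = 1772^2 mod 6601 = 4509.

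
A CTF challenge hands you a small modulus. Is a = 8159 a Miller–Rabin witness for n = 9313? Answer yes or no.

n − 1 = 9312 = 2^5 · 291, so s = 5 and d = 291.
x_0 = 8159^291 mod 9313 = 5698.
x_0 is neither 1 nor 9312, so continue squaring.
x_1 = 5698^2 mod 9313 = 2086.
x_2 = 2086^2 mod 9313 = 2225.
x_3 = 2225^2 mod 9313 = 5422.
x_4 = 5422^2 mod 9313 = 6256.
Reached i = s−1 = 4 without hitting −1: 8159 is a Miller–Rabin witness and 9313 is composite.

yes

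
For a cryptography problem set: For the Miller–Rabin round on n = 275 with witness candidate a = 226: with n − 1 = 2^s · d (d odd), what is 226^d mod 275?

n − 1 = 274 = 2^1 · 137, so s = 1 and d = 137.
Repeated squaring mod 275: 226^1 ≡ 226, 226^2 ≡ 201, 226^4 ≡ 251, 226^8 ≡ 26, 226^16 ≡ 126, 226^32 ≡ 201, 226^64 ≡ 251, 226^128 ≡ 26.
137 = 128 + 8 + 1, so 226^137 ≡ 26·26·226 ≡ 151 (mod 275).

151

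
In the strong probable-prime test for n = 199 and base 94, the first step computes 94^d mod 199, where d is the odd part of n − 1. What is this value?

1

n − 1 = 198 = 2^1 · 99, so s = 1 and d = 99.
94^99 mod 199 = 1.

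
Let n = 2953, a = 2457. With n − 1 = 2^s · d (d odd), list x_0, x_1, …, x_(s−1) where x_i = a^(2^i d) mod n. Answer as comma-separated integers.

2952, 1, 1

n − 1 = 2952 = 2^3 · 369, so s = 3 and d = 369.
x_0 = 2457^369 mod 2953 = 2952.
x_1 = 2952^2 mod 2953 = 1.
x_2 = 1^2 mod 2953 = 1.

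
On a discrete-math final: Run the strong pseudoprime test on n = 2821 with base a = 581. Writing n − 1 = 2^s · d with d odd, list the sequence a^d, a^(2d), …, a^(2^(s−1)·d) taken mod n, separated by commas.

n − 1 = 2820 = 2^2 · 705, so s = 2 and d = 705.
x_0 = 581^705 mod 2821 = 2107.
x_1 = 2107^2 mod 2821 = 2016.

2107, 2016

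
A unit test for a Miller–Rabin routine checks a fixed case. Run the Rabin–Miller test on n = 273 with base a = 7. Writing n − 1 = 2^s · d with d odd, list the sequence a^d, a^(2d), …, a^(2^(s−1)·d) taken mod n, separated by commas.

n − 1 = 272 = 2^4 · 17, so s = 4 and d = 17.
x_0 = 7^17 mod 273 = 154.
x_1 = 154^2 mod 273 = 238.
x_2 = 238^2 mod 273 = 133.
x_3 = 133^2 mod 273 = 217.

154, 238, 133, 217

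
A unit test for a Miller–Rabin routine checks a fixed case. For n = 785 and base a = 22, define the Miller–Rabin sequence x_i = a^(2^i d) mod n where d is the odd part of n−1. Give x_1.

484

n − 1 = 784 = 2^4 · 49, so s = 4 and d = 49.
By repeated squaring, 22^49 ≡ 22 (mod 785).
x_0 = 22.
x_1 = 22^2 mod 785 = 484.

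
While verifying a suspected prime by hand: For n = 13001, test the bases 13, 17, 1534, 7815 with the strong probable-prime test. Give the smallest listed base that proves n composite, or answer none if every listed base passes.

n − 1 = 13000 = 2^3 · 1625, so s = 3 and d = 1625.
Base 13: x_0 = 13^1625 mod 13001 = 13000. x_0 = 13000 ≡ −1, so 13 is not a witness.
Base 17: x_0 = 17^1625 mod 13001 = 13000. x_0 = 13000 ≡ −1, so 17 is not a witness.
Base 1534: x_0 = 1534^1625 mod 13001 = 1. x_0 = 1, so 1534 is not a witness.
Base 7815: x_0 = 7815^1625 mod 13001 = 10094. x_0 is neither 1 nor 13000, so continue squaring. x_1 = 10094^2 mod 13001 = 13000. x_1 ≡ −1, so 7815 is not a witness.
No listed base is a witness for 13001.

none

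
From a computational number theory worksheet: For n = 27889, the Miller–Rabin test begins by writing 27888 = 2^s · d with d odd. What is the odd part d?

1743

Halving: 27888 → 13944 → 6972 → 3486 → 1743; 1743 is odd.
So 27888 = 2^4 · 1743.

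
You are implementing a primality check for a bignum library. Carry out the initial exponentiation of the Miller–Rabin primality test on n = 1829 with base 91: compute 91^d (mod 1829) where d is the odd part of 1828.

n − 1 = 1828 = 2^2 · 457, so s = 2 and d = 457.
91^457 mod 1829 = 1050.

1050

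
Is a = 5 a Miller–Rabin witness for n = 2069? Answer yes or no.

no

n − 1 = 2068 = 2^2 · 517, so s = 2 and d = 517.
x_0 = 5^517 mod 2069 = 2068.
x_0 = 2068 ≡ −1, so 5 is not a witness.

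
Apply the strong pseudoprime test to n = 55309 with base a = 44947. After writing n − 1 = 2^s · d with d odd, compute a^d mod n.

n − 1 = 55308 = 2^2 · 13827, so s = 2 and d = 13827.
44947^13827 mod 55309 = 4844.

4844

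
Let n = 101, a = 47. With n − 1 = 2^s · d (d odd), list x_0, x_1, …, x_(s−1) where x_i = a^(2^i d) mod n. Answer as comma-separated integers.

n − 1 = 100 = 2^2 · 25, so s = 2 and d = 25.
x_0 = 47^25 mod 101 = 100.
x_1 = 100^2 mod 101 = 1.

100, 1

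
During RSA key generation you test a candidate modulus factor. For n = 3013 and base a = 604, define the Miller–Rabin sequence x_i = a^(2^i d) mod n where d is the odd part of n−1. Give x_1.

717

n − 1 = 3012 = 2^2 · 753, so s = 2 and d = 753.
Repeated squaring mod 3013: 604^1 ≡ 604, 604^2 ≡ 243, 604^4 ≡ 1802, 604^8 ≡ 2203, 604^16 ≡ 2279, 604^32 ≡ 2442, 604^64 ≡ 637, 604^128 ≡ 2027, 604^256 ≡ 2010, 604^512 ≡ 2680.
753 = 512 + 128 + 64 + 32 + 16 + 1, so 604^753 ≡ 2680·2027·637·2442·2279·604 ≡ 899 (mod 3013).
x_0 = 899.
x_1 = 899^2 mod 3013 = 717.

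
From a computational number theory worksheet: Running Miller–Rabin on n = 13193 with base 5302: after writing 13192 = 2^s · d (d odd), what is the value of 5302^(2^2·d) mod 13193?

3038

n − 1 = 13192 = 2^3 · 1649, so s = 3 and d = 1649.
x_0 = 5302^1649 mod 13193 = 7082.
x_1 = 7082^2 mod 13193 = 8131.
x_2 = 8131^2 mod 13193 = 3038.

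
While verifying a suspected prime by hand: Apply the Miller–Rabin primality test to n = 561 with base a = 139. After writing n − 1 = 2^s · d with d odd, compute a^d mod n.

n − 1 = 560 = 2^4 · 35, so s = 4 and d = 35.
Repeated squaring mod 561: 139^1 ≡ 139, 139^2 ≡ 247, 139^4 ≡ 421, 139^8 ≡ 526, 139^16 ≡ 103, 139^32 ≡ 511.
35 = 32 + 2 + 1, so 139^35 ≡ 511·247·139 ≡ 10 (mod 561).

10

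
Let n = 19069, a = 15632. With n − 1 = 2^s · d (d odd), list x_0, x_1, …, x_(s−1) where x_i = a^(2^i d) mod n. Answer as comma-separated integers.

11469, 19068

n − 1 = 19068 = 2^2 · 4767, so s = 2 and d = 4767.
x_0 = 15632^4767 mod 19069 = 11469.
x_1 = 11469^2 mod 19069 = 19068.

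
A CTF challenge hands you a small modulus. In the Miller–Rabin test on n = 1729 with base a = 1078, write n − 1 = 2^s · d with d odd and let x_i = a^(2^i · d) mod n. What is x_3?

742

n − 1 = 1728 = 2^6 · 27, so s = 6 and d = 27.
By repeated squaring, 1078^27 ≡ 987 (mod 1729).
x_0 = 987.
x_1 = 987^2 mod 1729 = 742.
x_2 = 742^2 mod 1729 = 742.
x_3 = 742^2 mod 1729 = 742.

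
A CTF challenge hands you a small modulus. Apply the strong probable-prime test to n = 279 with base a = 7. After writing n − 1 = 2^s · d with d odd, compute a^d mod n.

169

n − 1 = 278 = 2^1 · 139, so s = 1 and d = 139.
7^139 mod 279 = 169.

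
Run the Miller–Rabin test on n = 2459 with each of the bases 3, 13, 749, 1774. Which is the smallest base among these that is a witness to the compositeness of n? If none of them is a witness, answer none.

none

n − 1 = 2458 = 2^1 · 1229, so s = 1 and d = 1229.
Base 3: x_0 = 3^1229 mod 2459 = 1. x_0 = 1, so 3 is not a witness.
Base 13: x_0 = 13^1229 mod 2459 = 2458. x_0 = 2458 ≡ −1, so 13 is not a witness.
Base 749: x_0 = 749^1229 mod 2459 = 1. x_0 = 1, so 749 is not a witness.
Base 1774: x_0 = 1774^1229 mod 2459 = 2458. x_0 = 2458 ≡ −1, so 1774 is not a witness.
No listed base is a witness for 2459.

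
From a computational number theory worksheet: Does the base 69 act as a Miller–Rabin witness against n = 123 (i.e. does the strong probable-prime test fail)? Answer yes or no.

yes

n − 1 = 122 = 2^1 · 61, so s = 1 and d = 61.
x_0 = 69^61 mod 123 = 54.
x_0 ∉ {1, 122} and s = 1, so 69 is a Miller–Rabin witness and 123 is composite.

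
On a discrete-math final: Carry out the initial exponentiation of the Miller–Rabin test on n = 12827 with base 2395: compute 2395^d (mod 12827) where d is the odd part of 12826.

n − 1 = 12826 = 2^1 · 6413, so s = 1 and d = 6413.
2395^6413 mod 12827 = 11145.

11145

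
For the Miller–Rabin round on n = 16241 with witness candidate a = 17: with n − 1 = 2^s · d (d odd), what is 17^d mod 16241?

9263

n − 1 = 16240 = 2^4 · 1015, so s = 4 and d = 1015.
Repeated squaring mod 16241: 17^1 ≡ 17, 17^2 ≡ 289, 17^4 ≡ 2316, 17^8 ≡ 4326, 17^16 ≡ 4644, 17^32 ≡ 14929, 17^64 ≡ 16039, 17^128 ≡ 8322, 17^256 ≡ 4060, 17^512 ≡ 15226.
1015 = 512 + 256 + 128 + 64 + 32 + 16 + 4 + 2 + 1, so 17^1015 ≡ 15226·4060·8322·16039·14929·4644·2316·289·17 ≡ 9263 (mod 16241).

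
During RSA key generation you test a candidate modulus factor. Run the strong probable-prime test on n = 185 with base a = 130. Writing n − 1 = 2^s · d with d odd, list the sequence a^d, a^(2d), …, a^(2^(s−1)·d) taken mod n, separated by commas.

n − 1 = 184 = 2^3 · 23, so s = 3 and d = 23.
x_0 = 130^23 mod 185 = 15.
x_1 = 15^2 mod 185 = 40.
x_2 = 40^2 mod 185 = 120.

15, 40, 120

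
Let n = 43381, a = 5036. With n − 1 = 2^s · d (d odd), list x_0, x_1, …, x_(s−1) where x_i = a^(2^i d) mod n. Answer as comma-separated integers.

25914, 40897

n − 1 = 43380 = 2^2 · 10845, so s = 2 and d = 10845.
x_0 = 5036^10845 mod 43381 = 25914.
x_1 = 25914^2 mod 43381 = 40897.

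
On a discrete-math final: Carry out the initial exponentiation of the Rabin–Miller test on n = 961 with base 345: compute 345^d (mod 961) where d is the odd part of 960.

745

n − 1 = 960 = 2^6 · 15, so s = 6 and d = 15.
345^15 mod 961 = 745.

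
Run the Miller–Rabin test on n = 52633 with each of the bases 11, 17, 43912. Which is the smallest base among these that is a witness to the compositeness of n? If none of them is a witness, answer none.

11

n − 1 = 52632 = 2^3 · 6579, so s = 3 and d = 6579.
Base 11: x_0 = 11^6579 mod 52633 = 15758. x_0 is neither 1 nor 52632, so continue squaring. x_1 = 15758^2 mod 52633 = 44703. x_2 = 44703^2 mod 52633 = 41098. Reached i = s−1 = 2 without hitting −1: 11 is a Miller–Rabin witness and 52633 is composite.
Base 17: x_0 = 17^6579 mod 52633 = 825. x_0 is neither 1 nor 52632, so continue squaring. x_1 = 825^2 mod 52633 = 49029. x_2 = 49029^2 mod 52633 = 41098. Reached i = s−1 = 2 without hitting −1: 17 is a Miller–Rabin witness and 52633 is composite.
Base 43912: x_0 = 43912^6579 mod 52633 = 25236. x_0 is neither 1 nor 52632, so continue squaring. x_1 = 25236^2 mod 52633 = 49029. x_2 = 49029^2 mod 52633 = 41098. Reached i = s−1 = 2 without hitting −1: 43912 is a Miller–Rabin witness and 52633 is composite.
The smallest witness among the given bases is 11.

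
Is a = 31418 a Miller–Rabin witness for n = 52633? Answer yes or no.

n − 1 = 52632 = 2^3 · 6579, so s = 3 and d = 6579.
x_0 = 31418^6579 mod 52633 = 51808.
x_0 is neither 1 nor 52632, so continue squaring.
x_1 = 51808^2 mod 52633 = 49029.
x_2 = 49029^2 mod 52633 = 41098.
Reached i = s−1 = 2 without hitting −1: 31418 is a Miller–Rabin witness and 52633 is composite.

yes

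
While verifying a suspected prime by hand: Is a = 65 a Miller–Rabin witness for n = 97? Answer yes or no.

no

n − 1 = 96 = 2^5 · 3, so s = 5 and d = 3.
x_0 = 65^3 mod 97 = 18.
x_0 is neither 1 nor 96, so continue squaring.
x_1 = 18^2 mod 97 = 33.
x_2 = 33^2 mod 97 = 22.
x_3 = 22^2 mod 97 = 96.
x_3 ≡ −1, so 65 is not a witness.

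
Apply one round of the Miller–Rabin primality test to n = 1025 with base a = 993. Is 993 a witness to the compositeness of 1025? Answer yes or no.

no

n − 1 = 1024 = 2^10 · 1, so s = 10 and d = 1.
x_0 = 993^1 mod 1025 = 993.
x_0 is neither 1 nor 1024, so continue squaring.
x_1 = 993^2 mod 1025 = 1024.
x_1 ≡ −1, so 993 is not a witness.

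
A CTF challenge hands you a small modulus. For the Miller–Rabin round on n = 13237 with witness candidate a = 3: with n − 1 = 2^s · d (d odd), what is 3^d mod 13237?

6446

n − 1 = 13236 = 2^2 · 3309, so s = 2 and d = 3309.
Repeated squaring mod 13237: 3^1 ≡ 3, 3^2 ≡ 9, 3^4 ≡ 81, 3^8 ≡ 6561, 3^16 ≡ 13234, 3^32 ≡ 9, 3^64 ≡ 81, 3^128 ≡ 6561, 3^256 ≡ 13234, 3^512 ≡ 9, 3^1024 ≡ 81, 3^2048 ≡ 6561.
3309 = 2048 + 1024 + 128 + 64 + 32 + 8 + 4 + 1, so 3^3309 ≡ 6561·81·6561·81·9·6561·81·3 ≡ 6446 (mod 13237).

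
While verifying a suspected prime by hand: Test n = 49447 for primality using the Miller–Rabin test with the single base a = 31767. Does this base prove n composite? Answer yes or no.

n − 1 = 49446 = 2^1 · 24723, so s = 1 and d = 24723.
By repeated squaring, 31767^24723 ≡ 28324 (mod 49447).
x_0 = 31767^24723 mod 49447 = 28324.
x_0 ∉ {1, 49446} and s = 1, so 31767 is a Miller–Rabin witness and 49447 is composite.

yes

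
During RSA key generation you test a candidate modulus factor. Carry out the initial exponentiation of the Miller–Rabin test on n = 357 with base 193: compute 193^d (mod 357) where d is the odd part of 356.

79

n − 1 = 356 = 2^2 · 89, so s = 2 and d = 89.
Repeated squaring mod 357: 193^1 ≡ 193, 193^2 ≡ 121, 193^4 ≡ 4, 193^8 ≡ 16, 193^16 ≡ 256, 193^32 ≡ 205, 193^64 ≡ 256.
89 = 64 + 16 + 8 + 1, so 193^89 ≡ 256·256·16·193 ≡ 79 (mod 357).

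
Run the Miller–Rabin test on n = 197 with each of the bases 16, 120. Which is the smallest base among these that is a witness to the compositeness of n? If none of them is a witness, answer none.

none

n − 1 = 196 = 2^2 · 49, so s = 2 and d = 49.
Base 16: x_0 = 16^49 mod 197 = 1. x_0 = 1, so 16 is not a witness.
Base 120: x_0 = 120^49 mod 197 = 183. x_0 is neither 1 nor 196, so continue squaring. x_1 = 183^2 mod 197 = 196. x_1 ≡ −1, so 120 is not a witness.
No listed base is a witness for 197.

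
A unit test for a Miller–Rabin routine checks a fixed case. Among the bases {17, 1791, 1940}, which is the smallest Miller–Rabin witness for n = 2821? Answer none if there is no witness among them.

none

n − 1 = 2820 = 2^2 · 705, so s = 2 and d = 705.
Base 17: x_0 = 17^705 mod 2821 = 2820. x_0 = 2820 ≡ −1, so 17 is not a witness.
Base 1791: x_0 = 1791^705 mod 2821 = 2820. x_0 = 2820 ≡ −1, so 1791 is not a witness.
Base 1940: x_0 = 1940^705 mod 2821 = 1. x_0 = 1, so 1940 is not a witness.
No listed base is a witness for 2821.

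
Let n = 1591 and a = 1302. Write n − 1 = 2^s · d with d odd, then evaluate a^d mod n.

n − 1 = 1590 = 2^1 · 795, so s = 1 and d = 795.
1302^795 mod 1591 = 1231.

1231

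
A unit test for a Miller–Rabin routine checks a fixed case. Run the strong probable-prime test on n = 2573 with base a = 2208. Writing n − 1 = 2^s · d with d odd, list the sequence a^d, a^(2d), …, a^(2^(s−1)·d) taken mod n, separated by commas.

n − 1 = 2572 = 2^2 · 643, so s = 2 and d = 643.
x_0 = 2208^643 mod 2573 = 794.
x_1 = 794^2 mod 2573 = 51.

794, 51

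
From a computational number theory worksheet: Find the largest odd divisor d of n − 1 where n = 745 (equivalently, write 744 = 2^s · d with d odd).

Halving: 744 → 372 → 186 → 93; 93 is odd.
So 744 = 2^3 · 93.

93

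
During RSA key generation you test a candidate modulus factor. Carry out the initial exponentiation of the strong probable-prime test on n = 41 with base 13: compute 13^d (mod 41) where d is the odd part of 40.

38

n − 1 = 40 = 2^3 · 5, so s = 3 and d = 5.
13^5 mod 41 = 38.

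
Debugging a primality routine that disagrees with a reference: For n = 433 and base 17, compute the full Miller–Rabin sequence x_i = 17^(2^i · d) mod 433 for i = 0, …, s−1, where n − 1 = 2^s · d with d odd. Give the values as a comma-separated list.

n − 1 = 432 = 2^4 · 27, so s = 4 and d = 27.
x_0 = 17^27 mod 433 = 1.
x_1 = 1^2 mod 433 = 1.
x_2 = 1^2 mod 433 = 1.
x_3 = 1^2 mod 433 = 1.

1, 1, 1, 1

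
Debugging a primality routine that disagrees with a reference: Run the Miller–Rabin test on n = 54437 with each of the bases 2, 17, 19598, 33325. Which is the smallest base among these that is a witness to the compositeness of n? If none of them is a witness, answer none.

none

n − 1 = 54436 = 2^2 · 13609, so s = 2 and d = 13609.
Base 2: x_0 = 2^13609 mod 54437 = 35342. x_0 is neither 1 nor 54436, so continue squaring. x_1 = 35342^2 mod 54437 = 54436. x_1 ≡ −1, so 2 is not a witness.
Base 17: x_0 = 17^13609 mod 54437 = 35342. x_0 is neither 1 nor 54436, so continue squaring. x_1 = 35342^2 mod 54437 = 54436. x_1 ≡ −1, so 17 is not a witness.
Base 19598: x_0 = 19598^13609 mod 54437 = 19095. x_0 is neither 1 nor 54436, so continue squaring. x_1 = 19095^2 mod 54437 = 54436. x_1 ≡ −1, so 19598 is not a witness.
Base 33325: x_0 = 33325^13609 mod 54437 = 19095. x_0 is neither 1 nor 54436, so continue squaring. x_1 = 19095^2 mod 54437 = 54436. x_1 ≡ −1, so 33325 is not a witness.
No listed base is a witness for 54437.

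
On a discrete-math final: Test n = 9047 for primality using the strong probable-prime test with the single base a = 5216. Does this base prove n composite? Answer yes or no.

yes

n − 1 = 9046 = 2^1 · 4523, so s = 1 and d = 4523.
x_0 = 5216^4523 mod 9047 = 3056.
x_0 ∉ {1, 9046} and s = 1, so 5216 is a Miller–Rabin witness and 9047 is composite.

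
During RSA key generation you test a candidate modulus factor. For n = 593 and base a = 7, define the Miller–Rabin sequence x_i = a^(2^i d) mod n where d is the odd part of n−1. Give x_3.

n − 1 = 592 = 2^4 · 37, so s = 4 and d = 37.
x_0 = 7^37 mod 593 = 499.
x_1 = 499^2 mod 593 = 534.
x_2 = 534^2 mod 593 = 516.
x_3 = 516^2 mod 593 = 592.

592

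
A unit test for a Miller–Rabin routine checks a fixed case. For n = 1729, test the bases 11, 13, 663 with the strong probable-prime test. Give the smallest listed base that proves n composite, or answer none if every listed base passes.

n − 1 = 1728 = 2^6 · 27, so s = 6 and d = 27.
Base 11: x_0 = 11^27 mod 1729 = 1331. x_0 is neither 1 nor 1728, so continue squaring. x_1 = 1331^2 mod 1729 = 1065. x_2 = 1065^2 mod 1729 = 1. x_2 = 1 but x_1 ≠ ±1, a nontrivial square root of 1 — 11 is a witness and 1729 is composite.
Base 13: x_0 = 13^27 mod 1729 = 1196. x_0 is neither 1 nor 1728, so continue squaring. x_1 = 1196^2 mod 1729 = 533. x_2 = 533^2 mod 1729 = 533. x_3 = 533^2 mod 1729 = 533. x_4 = 533^2 mod 1729 = 533. x_5 = 533^2 mod 1729 = 533. Reached i = s−1 = 5 without hitting −1: 13 is a Miller–Rabin witness and 1729 is composite.
Base 663: x_0 = 663^27 mod 1729 = 286. x_0 is neither 1 nor 1728, so continue squaring. x_1 = 286^2 mod 1729 = 533. x_2 = 533^2 mod 1729 = 533. x_3 = 533^2 mod 1729 = 533. x_4 = 533^2 mod 1729 = 533. x_5 = 533^2 mod 1729 = 533. Reached i = s−1 = 5 without hitting −1: 663 is a Miller–Rabin witness and 1729 is composite.
The smallest witness among the given bases is 11.

11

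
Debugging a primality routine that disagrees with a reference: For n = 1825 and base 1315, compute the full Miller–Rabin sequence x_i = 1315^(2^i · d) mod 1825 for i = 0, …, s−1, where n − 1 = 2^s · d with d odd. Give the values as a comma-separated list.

n − 1 = 1824 = 2^5 · 57, so s = 5 and d = 57.
x_0 = 1315^57 mod 1825 = 950.
x_1 = 950^2 mod 1825 = 950.
x_2 = 950^2 mod 1825 = 950.
x_3 = 950^2 mod 1825 = 950.
x_4 = 950^2 mod 1825 = 950.

950, 950, 950, 950, 950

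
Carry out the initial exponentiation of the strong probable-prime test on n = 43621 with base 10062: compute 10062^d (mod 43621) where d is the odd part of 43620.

16452

n − 1 = 43620 = 2^2 · 10905, so s = 2 and d = 10905.
By repeated squaring, 10062^10905 ≡ 16452 (mod 43621).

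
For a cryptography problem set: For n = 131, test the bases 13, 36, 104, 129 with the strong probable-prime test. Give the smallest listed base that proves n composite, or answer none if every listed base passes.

none

n − 1 = 130 = 2^1 · 65, so s = 1 and d = 65.
Base 13: x_0 = 13^65 mod 131 = 1. x_0 = 1, so 13 is not a witness.
Base 36: x_0 = 36^65 mod 131 = 1. x_0 = 1, so 36 is not a witness.
Base 104: x_0 = 104^65 mod 131 = 130. x_0 = 130 ≡ −1, so 104 is not a witness.
Base 129: x_0 = 129^65 mod 131 = 1. x_0 = 1, so 129 is not a witness.
No listed base is a witness for 131.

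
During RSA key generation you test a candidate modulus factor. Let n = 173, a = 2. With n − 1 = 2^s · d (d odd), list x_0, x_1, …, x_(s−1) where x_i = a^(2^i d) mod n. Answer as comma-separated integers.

80, 172

n − 1 = 172 = 2^2 · 43, so s = 2 and d = 43.
x_0 = 2^43 mod 173 = 80.
x_1 = 80^2 mod 173 = 172.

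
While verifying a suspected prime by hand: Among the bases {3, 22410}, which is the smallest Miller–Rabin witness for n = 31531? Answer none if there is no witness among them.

n − 1 = 31530 = 2^1 · 15765, so s = 1 and d = 15765.
Base 3: x_0 = 3^15765 mod 31531 = 31530. x_0 = 31530 ≡ −1, so 3 is not a witness.
Base 22410: x_0 = 22410^15765 mod 31531 = 1. x_0 = 1, so 22410 is not a witness.
No listed base is a witness for 31531.

none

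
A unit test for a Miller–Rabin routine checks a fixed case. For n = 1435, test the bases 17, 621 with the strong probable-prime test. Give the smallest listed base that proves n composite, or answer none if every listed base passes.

17

n − 1 = 1434 = 2^1 · 717, so s = 1 and d = 717.
Base 17: x_0 = 17^717 mod 1435 = 937. x_0 ∉ {1, 1434} and s = 1, so 17 is a Miller–Rabin witness and 1435 is composite.
Base 621: x_0 = 621^717 mod 1435 = 671. x_0 ∉ {1, 1434} and s = 1, so 621 is a Miller–Rabin witness and 1435 is composite.
The smallest witness among the given bases is 17.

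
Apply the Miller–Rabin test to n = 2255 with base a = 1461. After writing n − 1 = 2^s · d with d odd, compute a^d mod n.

1401

n − 1 = 2254 = 2^1 · 1127, so s = 1 and d = 1127.
Repeated squaring mod 2255: 1461^1 ≡ 1461, 1461^2 ≡ 1291, 1461^4 ≡ 236, 1461^8 ≡ 1576, 1461^16 ≡ 1021, 1461^32 ≡ 631, 1461^64 ≡ 1281, 1461^128 ≡ 1576, 1461^256 ≡ 1021, 1461^512 ≡ 631, 1461^1024 ≡ 1281.
1127 = 1024 + 64 + 32 + 4 + 2 + 1, so 1461^1127 ≡ 1281·1281·631·236·1291·1461 ≡ 1401 (mod 2255).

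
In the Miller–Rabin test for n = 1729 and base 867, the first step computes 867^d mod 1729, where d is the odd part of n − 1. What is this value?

n − 1 = 1728 = 2^6 · 27, so s = 6 and d = 27.
867^27 mod 1729 = 664.

664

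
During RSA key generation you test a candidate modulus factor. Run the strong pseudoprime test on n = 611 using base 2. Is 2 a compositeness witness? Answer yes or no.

yes

n − 1 = 610 = 2^1 · 305, so s = 1 and d = 305.
x_0 = 2^305 mod 611 = 487.
x_0 ∉ {1, 610} and s = 1, so 2 is a Miller–Rabin witness and 611 is composite.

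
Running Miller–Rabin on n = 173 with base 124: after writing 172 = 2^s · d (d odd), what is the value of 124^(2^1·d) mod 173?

n − 1 = 172 = 2^2 · 43, so s = 2 and d = 43.
x_0 = 124^43 mod 173 = 1.
x_1 = 1^2 mod 173 = 1.

1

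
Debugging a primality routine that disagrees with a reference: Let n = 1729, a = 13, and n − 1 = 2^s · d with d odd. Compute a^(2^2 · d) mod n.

n − 1 = 1728 = 2^6 · 27, so s = 6 and d = 27.
Repeated squaring mod 1729: 13^1 ≡ 13, 13^2 ≡ 169, 13^4 ≡ 897, 13^8 ≡ 624, 13^16 ≡ 351.
27 = 16 + 8 + 2 + 1, so 13^27 ≡ 351·624·169·13 ≡ 1196 (mod 1729).
x_0 = 1196.
x_1 = 1196^2 mod 1729 = 533.
x_2 = 533^2 mod 1729 = 533.

533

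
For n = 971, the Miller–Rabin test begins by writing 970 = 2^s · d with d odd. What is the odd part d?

Halving: 970 → 485; 485 is odd.
So 970 = 2^1 · 485.

485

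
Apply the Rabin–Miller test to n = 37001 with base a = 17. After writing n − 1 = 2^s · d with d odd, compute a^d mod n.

13053

n − 1 = 37000 = 2^3 · 4625, so s = 3 and d = 4625.
Repeated squaring mod 37001: 17^1 ≡ 17, 17^2 ≡ 289, 17^4 ≡ 9519, 17^8 ≡ 32913, 17^16 ≡ 24293, 17^32 ≡ 20900, 17^64 ≡ 13195, 17^128 ≡ 18320, 17^256 ≡ 23330, 17^512 ≡ 4190, 17^1024 ≡ 17626, 17^2048 ≡ 15480, 17^4096 ≡ 11924.
4625 = 4096 + 512 + 16 + 1, so 17^4625 ≡ 11924·4190·24293·17 ≡ 13053 (mod 37001).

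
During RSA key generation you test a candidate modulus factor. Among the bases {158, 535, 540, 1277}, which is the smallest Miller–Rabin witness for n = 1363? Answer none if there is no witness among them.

158

n − 1 = 1362 = 2^1 · 681, so s = 1 and d = 681.
Base 158: x_0 = 158^681 mod 1363 = 150. x_0 ∉ {1, 1362} and s = 1, so 158 is a Miller–Rabin witness and 1363 is composite.
Base 535: x_0 = 535^681 mod 1363 = 788. x_0 ∉ {1, 1362} and s = 1, so 535 is a Miller–Rabin witness and 1363 is composite.
Base 540: x_0 = 540^681 mod 1363 = 1274. x_0 ∉ {1, 1362} and s = 1, so 540 is a Miller–Rabin witness and 1363 is composite.
Base 1277: x_0 = 1277^681 mod 1363 = 755. x_0 ∉ {1, 1362} and s = 1, so 1277 is a Miller–Rabin witness and 1363 is composite.
The smallest witness among the given bases is 158.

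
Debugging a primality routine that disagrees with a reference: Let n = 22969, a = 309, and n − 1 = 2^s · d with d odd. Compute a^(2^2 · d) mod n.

n − 1 = 22968 = 2^3 · 2871, so s = 3 and d = 2871.
x_0 = 309^2871 mod 22969 = 16789.
x_1 = 16789^2 mod 22969 = 17922.
x_2 = 17922^2 mod 22969 = 22557.

22557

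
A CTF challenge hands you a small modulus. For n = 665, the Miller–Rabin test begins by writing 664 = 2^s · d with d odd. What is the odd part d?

Halving: 664 → 332 → 166 → 83; 83 is odd.
So 664 = 2^3 · 83.

83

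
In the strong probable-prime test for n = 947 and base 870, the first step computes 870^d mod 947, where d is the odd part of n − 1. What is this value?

n − 1 = 946 = 2^1 · 473, so s = 1 and d = 473.
Repeated squaring mod 947: 870^1 ≡ 870, 870^2 ≡ 247, 870^4 ≡ 401, 870^8 ≡ 758, 870^16 ≡ 682, 870^32 ≡ 147, 870^64 ≡ 775, 870^128 ≡ 227, 870^256 ≡ 391.
473 = 256 + 128 + 64 + 16 + 8 + 1, so 870^473 ≡ 391·227·775·682·758·870 ≡ 946 (mod 947).

946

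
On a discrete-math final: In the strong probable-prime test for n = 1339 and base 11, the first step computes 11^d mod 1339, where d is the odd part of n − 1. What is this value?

554

n − 1 = 1338 = 2^1 · 669, so s = 1 and d = 669.
Repeated squaring mod 1339: 11^1 ≡ 11, 11^2 ≡ 121, 11^4 ≡ 1251, 11^8 ≡ 1049, 11^16 ≡ 1082, 11^32 ≡ 438, 11^64 ≡ 367, 11^128 ≡ 789, 11^256 ≡ 1225, 11^512 ≡ 945.
669 = 512 + 128 + 16 + 8 + 4 + 1, so 11^669 ≡ 945·789·1082·1049·1251·11 ≡ 554 (mod 1339).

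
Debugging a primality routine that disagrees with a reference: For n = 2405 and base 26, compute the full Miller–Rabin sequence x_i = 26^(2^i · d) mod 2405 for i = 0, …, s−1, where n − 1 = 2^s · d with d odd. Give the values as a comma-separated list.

26, 676

n − 1 = 2404 = 2^2 · 601, so s = 2 and d = 601.
x_0 = 26^601 mod 2405 = 26.
x_1 = 26^2 mod 2405 = 676.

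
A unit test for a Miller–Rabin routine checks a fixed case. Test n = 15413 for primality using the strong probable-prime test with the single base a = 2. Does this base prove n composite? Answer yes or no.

no

n − 1 = 15412 = 2^2 · 3853, so s = 2 and d = 3853.
By repeated squaring, 2^3853 ≡ 6696 (mod 15413).
x_0 = 2^3853 mod 15413 = 6696.
x_0 is neither 1 nor 15412, so continue squaring.
x_1 = 6696^2 mod 15413 = 15412.
x_1 ≡ −1, so 2 is not a witness.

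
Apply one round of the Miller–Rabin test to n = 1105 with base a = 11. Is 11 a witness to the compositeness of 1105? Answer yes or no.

n − 1 = 1104 = 2^4 · 69, so s = 4 and d = 69.
x_0 = 11^69 mod 1105 = 996.
x_0 is neither 1 nor 1104, so continue squaring.
x_1 = 996^2 mod 1105 = 831.
x_2 = 831^2 mod 1105 = 1041.
x_3 = 1041^2 mod 1105 = 781.
Reached i = s−1 = 3 without hitting −1: 11 is a Miller–Rabin witness and 1105 is composite.

yes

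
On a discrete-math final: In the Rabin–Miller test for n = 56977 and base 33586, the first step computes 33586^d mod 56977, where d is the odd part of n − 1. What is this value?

11391

n − 1 = 56976 = 2^4 · 3561, so s = 4 and d = 3561.
33586^3561 mod 56977 = 11391.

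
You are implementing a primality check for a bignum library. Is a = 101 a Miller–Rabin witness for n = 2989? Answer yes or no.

yes

n − 1 = 2988 = 2^2 · 747, so s = 2 and d = 747.
By repeated squaring, 101^747 ≡ 2512 (mod 2989).
x_0 = 101^747 mod 2989 = 2512.
x_0 is neither 1 nor 2988, so continue squaring.
x_1 = 2512^2 mod 2989 = 365.
Reached i = s−1 = 1 without hitting −1: 101 is a Miller–Rabin witness and 2989 is composite.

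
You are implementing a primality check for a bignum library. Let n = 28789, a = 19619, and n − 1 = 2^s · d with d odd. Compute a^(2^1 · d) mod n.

1

n − 1 = 28788 = 2^2 · 7197, so s = 2 and d = 7197.
x_0 = 19619^7197 mod 28789 = 1.
x_1 = 1^2 mod 28789 = 1.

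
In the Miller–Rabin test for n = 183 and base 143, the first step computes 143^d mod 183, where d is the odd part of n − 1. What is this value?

n − 1 = 182 = 2^1 · 91, so s = 1 and d = 91.
By repeated squaring, 143^91 ≡ 101 (mod 183).

101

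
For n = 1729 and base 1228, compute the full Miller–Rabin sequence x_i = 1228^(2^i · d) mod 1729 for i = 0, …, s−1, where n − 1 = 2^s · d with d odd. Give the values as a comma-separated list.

398, 1065, 1, 1, 1, 1

n − 1 = 1728 = 2^6 · 27, so s = 6 and d = 27.
x_0 = 1228^27 mod 1729 = 398.
x_1 = 398^2 mod 1729 = 1065.
x_2 = 1065^2 mod 1729 = 1.
x_3 = 1^2 mod 1729 = 1.
x_4 = 1^2 mod 1729 = 1.
x_5 = 1^2 mod 1729 = 1.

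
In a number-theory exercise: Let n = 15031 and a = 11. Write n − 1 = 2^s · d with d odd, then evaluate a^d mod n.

15030

n − 1 = 15030 = 2^1 · 7515, so s = 1 and d = 7515.
11^7515 mod 15031 = 15030.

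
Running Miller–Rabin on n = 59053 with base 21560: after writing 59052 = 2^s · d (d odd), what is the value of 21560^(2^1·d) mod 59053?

1

n − 1 = 59052 = 2^2 · 14763, so s = 2 and d = 14763.
Repeated squaring mod 59053: 21560^1 ≡ 21560, 21560^2 ≡ 27437, 21560^4 ≡ 40378, 21560^8 ≡ 47660, 21560^16 ≡ 1955, 21560^32 ≡ 42633, 21560^64 ≡ 39455, 21560^128 ≡ 892, 21560^256 ≡ 27975, 21560^512 ≡ 30269, 21560^1024 ≡ 5066, 21560^2048 ≡ 35354, 21560^4096 ≡ 48571, 21560^8192 ≡ 33744.
14763 = 8192 + 4096 + 2048 + 256 + 128 + 32 + 8 + 2 + 1, so 21560^14763 ≡ 33744·48571·35354·27975·892·42633·47660·27437·21560 ≡ 1 (mod 59053).
x_0 = 1.
x_1 = 1^2 mod 59053 = 1.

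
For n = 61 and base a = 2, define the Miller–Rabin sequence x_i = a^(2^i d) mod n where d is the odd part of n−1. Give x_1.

n − 1 = 60 = 2^2 · 15, so s = 2 and d = 15.
x_0 = 2^15 mod 61 = 11.
x_1 = 11^2 mod 61 = 60.

60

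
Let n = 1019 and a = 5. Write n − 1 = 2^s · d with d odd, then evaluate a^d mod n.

n − 1 = 1018 = 2^1 · 509, so s = 1 and d = 509.
5^509 mod 1019 = 1.

1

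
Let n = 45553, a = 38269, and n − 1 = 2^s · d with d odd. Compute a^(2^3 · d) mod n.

1

n − 1 = 45552 = 2^4 · 2847, so s = 4 and d = 2847.
By repeated squaring, 38269^2847 ≡ 880 (mod 45553).
x_0 = 880.
x_1 = 880^2 mod 45553 = 45552.
x_2 = 45552^2 mod 45553 = 1.
x_3 = 1^2 mod 45553 = 1.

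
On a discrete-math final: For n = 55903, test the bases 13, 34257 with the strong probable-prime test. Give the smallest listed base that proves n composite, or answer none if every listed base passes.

none

n − 1 = 55902 = 2^1 · 27951, so s = 1 and d = 27951.
Base 13: x_0 = 13^27951 mod 55903 = 1. x_0 = 1, so 13 is not a witness.
Base 34257: x_0 = 34257^27951 mod 55903 = 1. x_0 = 1, so 34257 is not a witness.
No listed base is a witness for 55903.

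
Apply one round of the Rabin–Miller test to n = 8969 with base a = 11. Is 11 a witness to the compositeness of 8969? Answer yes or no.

no

n − 1 = 8968 = 2^3 · 1121, so s = 3 and d = 1121.
x_0 = 11^1121 mod 8969 = 1.
x_0 = 1, so 11 is not a witness.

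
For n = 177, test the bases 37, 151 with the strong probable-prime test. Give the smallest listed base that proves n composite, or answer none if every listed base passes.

n − 1 = 176 = 2^4 · 11, so s = 4 and d = 11.
Base 37: x_0 = 37^11 mod 177 = 70. x_0 is neither 1 nor 176, so continue squaring. x_1 = 70^2 mod 177 = 121. x_2 = 121^2 mod 177 = 127. x_3 = 127^2 mod 177 = 22. Reached i = s−1 = 3 without hitting −1: 37 is a Miller–Rabin witness and 177 is composite.
Base 151: x_0 = 151^11 mod 177 = 109. x_0 is neither 1 nor 176, so continue squaring. x_1 = 109^2 mod 177 = 22. x_2 = 22^2 mod 177 = 130. x_3 = 130^2 mod 177 = 85. Reached i = s−1 = 3 without hitting −1: 151 is a Miller–Rabin witness and 177 is composite.
The smallest witness among the given bases is 37.

37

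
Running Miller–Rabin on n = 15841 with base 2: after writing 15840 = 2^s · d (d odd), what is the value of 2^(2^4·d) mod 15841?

1

n − 1 = 15840 = 2^5 · 495, so s = 5 and d = 495.
x_0 = 2^495 mod 15841 = 1.
x_1 = 1^2 mod 15841 = 1.
x_2 = 1^2 mod 15841 = 1.
x_3 = 1^2 mod 15841 = 1.
x_4 = 1^2 mod 15841 = 1.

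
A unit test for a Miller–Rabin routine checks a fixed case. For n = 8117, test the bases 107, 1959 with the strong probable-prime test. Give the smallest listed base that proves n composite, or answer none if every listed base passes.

none

n − 1 = 8116 = 2^2 · 2029, so s = 2 and d = 2029.
Base 107: x_0 = 107^2029 mod 8117 = 1. x_0 = 1, so 107 is not a witness.
Base 1959: x_0 = 1959^2029 mod 8117 = 8116. x_0 = 8116 ≡ −1, so 1959 is not a witness.
No listed base is a witness for 8117.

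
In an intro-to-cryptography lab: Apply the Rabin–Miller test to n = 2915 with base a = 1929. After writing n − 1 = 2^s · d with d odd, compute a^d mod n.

2194

n − 1 = 2914 = 2^1 · 1457, so s = 1 and d = 1457.
1929^1457 mod 2915 = 2194.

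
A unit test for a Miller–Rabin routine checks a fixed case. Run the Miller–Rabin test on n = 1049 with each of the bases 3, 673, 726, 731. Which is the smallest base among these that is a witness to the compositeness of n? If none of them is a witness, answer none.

none

n − 1 = 1048 = 2^3 · 131, so s = 3 and d = 131.
Base 3: x_0 = 3^131 mod 1049 = 461. x_0 is neither 1 nor 1048, so continue squaring. x_1 = 461^2 mod 1049 = 623. x_2 = 623^2 mod 1049 = 1048. x_2 ≡ −1, so 3 is not a witness.
Base 673: x_0 = 673^131 mod 1049 = 461. x_0 is neither 1 nor 1048, so continue squaring. x_1 = 461^2 mod 1049 = 623. x_2 = 623^2 mod 1049 = 1048. x_2 ≡ −1, so 673 is not a witness.
Base 726: x_0 = 726^131 mod 1049 = 461. x_0 is neither 1 nor 1048, so continue squaring. x_1 = 461^2 mod 1049 = 623. x_2 = 623^2 mod 1049 = 1048. x_2 ≡ −1, so 726 is not a witness.
Base 731: x_0 = 731^131 mod 1049 = 461. x_0 is neither 1 nor 1048, so continue squaring. x_1 = 461^2 mod 1049 = 623. x_2 = 623^2 mod 1049 = 1048. x_2 ≡ −1, so 731 is not a witness.
No listed base is a witness for 1049.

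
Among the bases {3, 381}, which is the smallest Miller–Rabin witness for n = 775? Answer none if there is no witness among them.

3

n − 1 = 774 = 2^1 · 387, so s = 1 and d = 387.
Base 3: x_0 = 3^387 mod 775 = 612. x_0 ∉ {1, 774} and s = 1, so 3 is a Miller–Rabin witness and 775 is composite.
Base 381: x_0 = 381^387 mod 775 = 436. x_0 ∉ {1, 774} and s = 1, so 381 is a Miller–Rabin witness and 775 is composite.
The smallest witness among the given bases is 3.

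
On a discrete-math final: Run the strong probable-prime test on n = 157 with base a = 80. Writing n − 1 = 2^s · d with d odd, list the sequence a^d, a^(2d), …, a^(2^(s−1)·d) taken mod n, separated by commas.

n − 1 = 156 = 2^2 · 39, so s = 2 and d = 39.
x_0 = 80^39 mod 157 = 129.
x_1 = 129^2 mod 157 = 156.

129, 156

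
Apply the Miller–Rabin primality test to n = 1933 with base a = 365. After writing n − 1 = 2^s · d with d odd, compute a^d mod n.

1335

n − 1 = 1932 = 2^2 · 483, so s = 2 and d = 483.
365^483 mod 1933 = 1335.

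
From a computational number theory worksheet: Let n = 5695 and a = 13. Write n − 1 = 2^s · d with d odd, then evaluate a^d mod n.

n − 1 = 5694 = 2^1 · 2847, so s = 1 and d = 2847.
By repeated squaring, 13^2847 ≡ 4492 (mod 5695).

4492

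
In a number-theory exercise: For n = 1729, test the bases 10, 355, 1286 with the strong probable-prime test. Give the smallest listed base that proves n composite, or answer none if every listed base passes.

none

n − 1 = 1728 = 2^6 · 27, so s = 6 and d = 27.
Base 10: x_0 = 10^27 mod 1729 = 1728. x_0 = 1728 ≡ −1, so 10 is not a witness.
Base 355: x_0 = 355^27 mod 1729 = 1728. x_0 = 1728 ≡ −1, so 355 is not a witness.
Base 1286: x_0 = 1286^27 mod 1729 = 1728. x_0 = 1728 ≡ −1, so 1286 is not a witness.
No listed base is a witness for 1729.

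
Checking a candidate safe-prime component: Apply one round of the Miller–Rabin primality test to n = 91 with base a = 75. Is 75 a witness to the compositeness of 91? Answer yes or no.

no

n − 1 = 90 = 2^1 · 45, so s = 1 and d = 45.
x_0 = 75^45 mod 91 = 90.
x_0 = 90 ≡ −1, so 75 is not a witness.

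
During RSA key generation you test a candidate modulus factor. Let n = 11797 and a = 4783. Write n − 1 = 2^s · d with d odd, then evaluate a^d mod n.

n − 1 = 11796 = 2^2 · 2949, so s = 2 and d = 2949.
4783^2949 mod 11797 = 2368.

2368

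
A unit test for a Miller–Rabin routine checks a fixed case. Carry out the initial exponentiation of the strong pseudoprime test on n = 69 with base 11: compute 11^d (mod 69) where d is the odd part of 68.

14

n − 1 = 68 = 2^2 · 17, so s = 2 and d = 17.
11^17 mod 69 = 14.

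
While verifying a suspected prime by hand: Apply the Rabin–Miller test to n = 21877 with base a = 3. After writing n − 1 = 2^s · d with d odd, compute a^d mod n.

17063

n − 1 = 21876 = 2^2 · 5469, so s = 2 and d = 5469.
Repeated squaring mod 21877: 3^1 ≡ 3, 3^2 ≡ 9, 3^4 ≡ 81, 3^8 ≡ 6561, 3^16 ≡ 14662, 3^32 ≡ 10842, 3^64 ≡ 3843, 3^128 ≡ 1674, 3^256 ≡ 2020, 3^512 ≡ 11278, 3^1024 ≡ 406, 3^2048 ≡ 11697, 3^4096 ≡ 1051.
5469 = 4096 + 1024 + 256 + 64 + 16 + 8 + 4 + 1, so 3^5469 ≡ 1051·406·2020·3843·14662·6561·81·3 ≡ 17063 (mod 21877).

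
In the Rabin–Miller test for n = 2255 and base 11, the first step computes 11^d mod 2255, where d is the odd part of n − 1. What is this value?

1716

n − 1 = 2254 = 2^1 · 1127, so s = 1 and d = 1127.
11^1127 mod 2255 = 1716.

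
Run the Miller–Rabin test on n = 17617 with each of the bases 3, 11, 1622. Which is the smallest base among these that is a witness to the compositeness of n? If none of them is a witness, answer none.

n − 1 = 17616 = 2^4 · 1101, so s = 4 and d = 1101.
Base 3: x_0 = 3^1101 mod 17617 = 1750. x_0 is neither 1 nor 17616, so continue squaring. x_1 = 1750^2 mod 17617 = 14759. x_2 = 14759^2 mod 17617 = 11493. x_3 = 11493^2 mod 17617 = 14400. Reached i = s−1 = 3 without hitting −1: 3 is a Miller–Rabin witness and 17617 is composite.
Base 11: x_0 = 11^1101 mod 17617 = 11386. x_0 is neither 1 nor 17616, so continue squaring. x_1 = 11386^2 mod 17617 = 15110. x_2 = 15110^2 mod 17617 = 13397. x_3 = 13397^2 mod 17617 = 15230. Reached i = s−1 = 3 without hitting −1: 11 is a Miller–Rabin witness and 17617 is composite.
Base 1622: x_0 = 1622^1101 mod 17617 = 3181. x_0 is neither 1 nor 17616, so continue squaring. x_1 = 3181^2 mod 17617 = 6603. x_2 = 6603^2 mod 17617 = 15151. x_3 = 15151^2 mod 17617 = 3291. Reached i = s−1 = 3 without hitting −1: 1622 is a Miller–Rabin witness and 17617 is composite.
The smallest witness among the given bases is 3.

3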